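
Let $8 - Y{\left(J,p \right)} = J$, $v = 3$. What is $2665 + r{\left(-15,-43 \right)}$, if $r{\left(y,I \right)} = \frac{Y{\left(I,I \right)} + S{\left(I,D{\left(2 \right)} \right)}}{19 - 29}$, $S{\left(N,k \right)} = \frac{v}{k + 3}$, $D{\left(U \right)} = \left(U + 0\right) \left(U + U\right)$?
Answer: $\frac{146293}{55} \approx 2659.9$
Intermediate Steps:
$Y{\left(J,p \right)} = 8 - J$
$D{\left(U \right)} = 2 U^{2}$ ($D{\left(U \right)} = U 2 U = 2 U^{2}$)
$S{\left(N,k \right)} = \frac{3}{3 + k}$ ($S{\left(N,k \right)} = \frac{3}{k + 3} = \frac{3}{3 + k}$)
$r{\left(y,I \right)} = - \frac{91}{110} + \frac{I}{10}$ ($r{\left(y,I \right)} = \frac{\left(8 - I\right) + \frac{3}{3 + 2 \cdot 2^{2}}}{19 - 29} = \frac{\left(8 - I\right) + \frac{3}{3 + 2 \cdot 4}}{-10} = \left(\left(8 - I\right) + \frac{3}{3 + 8}\right) \left(- \frac{1}{10}\right) = \left(\left(8 - I\right) + \frac{3}{11}\right) \left(- \frac{1}{10}\right) = \left(\frac{91}{11} - I\right) \left(- \frac{1}{10}\right) = - \frac{91}{110} + \frac{I}{10}$)
$2665 + r{\left(-15,-43 \right)} = 2665 + \left(- \frac{91}{110} + \frac{1}{10} \left(-43\right)\right) = 2665 - \frac{282}{55} = \frac{146293}{55}$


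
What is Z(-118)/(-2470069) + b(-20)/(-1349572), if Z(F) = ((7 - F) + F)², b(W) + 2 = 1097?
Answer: -395836369/476219422924 ≈ -0.00083121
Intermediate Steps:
b(W) = 1095 (b(W) = -2 + 1097 = 1095)
Z(F) = 49 (Z(F) = 7² = 49)
Z(-118)/(-2470069) + b(-20)/(-1349572) = 49/(-2470069) + 1095/(-1349572) = 49*(-1/2470069) + 1095*(-1/1349572) = -7/352867 - 1095/1349572 = -395836369/476219422924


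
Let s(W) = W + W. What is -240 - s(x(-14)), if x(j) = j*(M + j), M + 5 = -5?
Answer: -912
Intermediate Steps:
M = -10 (M = -5 - 5 = -10)
x(j) = j*(-10 + j)
s(W) = 2*W
-240 - s(x(-14)) = -240 - 2*(-14*(-10 - 14)) = -240 - 2*(-14*(-24)) = -240 - 2*336 = -240 - 1*672 = -240 - 672 = -912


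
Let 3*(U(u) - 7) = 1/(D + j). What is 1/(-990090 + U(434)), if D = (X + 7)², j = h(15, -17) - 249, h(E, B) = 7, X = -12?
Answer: -651/644544034 ≈ -1.0100e-6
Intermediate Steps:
j = -242 (j = 7 - 249 = -242)
D = 25 (D = (-12 + 7)² = (-5)² = 25)
U(u) = 4556/651 (U(u) = 7 + 1/(3*(25 - 242)) = 7 + (⅓)/(-217) = 7 + (⅓)*(-1/217) = 7 - 1/651 = 4556/651)
1/(-990090 + U(434)) = 1/(-990090 + 4556/651) = 1/(-644544034/651) = -651/644544034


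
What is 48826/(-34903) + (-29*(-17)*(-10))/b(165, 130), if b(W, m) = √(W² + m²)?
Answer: -48826/34903 - 986*√1765/1765 ≈ -24.868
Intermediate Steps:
48826/(-34903) + (-29*(-17)*(-10))/b(165, 130) = 48826/(-34903) + (-29*(-17)*(-10))/(√(165² + 130²)) = 48826*(-1/34903) + (493*(-10))/(√(27225 + 16900)) = -48826/34903 - 4930*√1765/8825 = -48826/34903 - 986*√1765/1765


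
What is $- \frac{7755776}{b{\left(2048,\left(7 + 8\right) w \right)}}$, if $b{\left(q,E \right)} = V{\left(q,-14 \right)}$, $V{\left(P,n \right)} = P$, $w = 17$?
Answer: $-3787$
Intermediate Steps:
$b{\left(q,E \right)} = q$
$- \frac{7755776}{b{\left(2048,\left(7 + 8\right) w \right)}} = - \frac{7755776}{2048} = \left(-7755776\right) \frac{1}{2048} = -3787$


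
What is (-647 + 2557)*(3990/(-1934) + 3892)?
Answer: 7184596790/967 ≈ 7.4298e+6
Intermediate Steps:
(-647 + 2557)*(3990/(-1934) + 3892) = 1910*(3990*(-1/1934) + 3892) = 1910*(-1995/967 + 3892) = 1910*(3761569/967) = 7184596790/967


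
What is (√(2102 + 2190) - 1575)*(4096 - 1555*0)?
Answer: -6451200 + 8192*√1073 ≈ -6.1829e+6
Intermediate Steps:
(√(2102 + 2190) - 1575)*(4096 - 1555*0) = (√4292 - 1575)*(4096 + 0) = (2*√1073 - 1575)*4096 = (-1575 + 2*√1073)*4096 = -6451200 + 8192*√1073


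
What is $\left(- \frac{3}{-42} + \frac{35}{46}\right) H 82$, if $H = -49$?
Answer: $- \frac{76916}{23} \approx -3344.2$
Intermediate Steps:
$\left(- \frac{3}{-42} + \frac{35}{46}\right) H 82 = \left(- \frac{3}{-42} + \frac{35}{46}\right) \left(-49\right) 82 = \left(\left(-3\right) \left(- \frac{1}{42}\right) + 35 \cdot \frac{1}{46}\right) \left(-49\right) 82 = \left(\frac{1}{14} + \frac{35}{46}\right) \left(-49\right) 82 = \frac{134}{161} \left(-49\right) 82 = \left(- \frac{938}{23}\right) 82 = - \frac{76916}{23}$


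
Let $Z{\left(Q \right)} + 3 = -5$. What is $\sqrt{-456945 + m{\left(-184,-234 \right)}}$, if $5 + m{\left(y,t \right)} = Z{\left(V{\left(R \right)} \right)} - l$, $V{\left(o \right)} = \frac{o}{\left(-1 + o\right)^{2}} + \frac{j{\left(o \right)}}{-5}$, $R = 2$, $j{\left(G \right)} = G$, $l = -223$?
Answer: $i \sqrt{456735} \approx 675.82 i$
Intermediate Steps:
$V{\left(o \right)} = - \frac{o}{5} + \frac{o}{\left(-1 + o\right)^{2}}$ ($V{\left(o \right)} = \frac{o}{\left(-1 + o\right)^{2}} + \frac{o}{-5} = \frac{o}{\left(-1 + o\right)^{2}} + o \left(- \frac{1}{5}\right) = \frac{o}{\left(-1 + o\right)^{2}} - \frac{o}{5} = - \frac{o}{5} + \frac{o}{\left(-1 + o\right)^{2}}$)
$Z{\left(Q \right)} = -8$ ($Z{\left(Q \right)} = -3 - 5 = -8$)
$m{\left(y,t \right)} = 210$ ($m{\left(y,t \right)} = -5 - -215 = -5 + \left(-8 + 223\right) = -5 + 215 = 210$)
$\sqrt{-456945 + m{\left(-184,-234 \right)}} = \sqrt{-456945 + 210} = \sqrt{-456735} = i \sqrt{456735}$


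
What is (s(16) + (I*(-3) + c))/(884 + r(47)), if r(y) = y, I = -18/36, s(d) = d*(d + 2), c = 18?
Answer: 615/1862 ≈ 0.33029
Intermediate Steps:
s(d) = d*(2 + d)
I = -½ (I = -18*1/36 = -½ ≈ -0.50000)
(s(16) + (I*(-3) + c))/(884 + r(47)) = (16*(2 + 16) + (-½*(-3) + 18))/(884 + 47) = (16*18 + (3/2 + 18))/931 = (288 + 39/2)*(1/931) = (615/2)*(1/931) = 615/1862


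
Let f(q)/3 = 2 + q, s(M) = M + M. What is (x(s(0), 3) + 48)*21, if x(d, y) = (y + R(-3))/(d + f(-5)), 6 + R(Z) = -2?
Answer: 3059/3 ≈ 1019.7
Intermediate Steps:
s(M) = 2*M
R(Z) = -8 (R(Z) = -6 - 2 = -8)
f(q) = 6 + 3*q (f(q) = 3*(2 + q) = 6 + 3*q)
x(d, y) = (-8 + y)/(-9 + d) (x(d, y) = (y - 8)/(d + (6 + 3*(-5))) = (-8 + y)/(d + (6 - 15)) = (-8 + y)/(d - 9) = (-8 + y)/(-9 + d))
(x(s(0), 3) + 48)*21 = ((-8 + 3)/(-9 + 2*0) + 48)*21 = (-5/(-9 + 0) + 48)*21 = (-5/(-9) + 48)*21 = (-1/9*(-5) + 48)*21 = (5/9 + 48)*21 = (437/9)*21 = 3059/3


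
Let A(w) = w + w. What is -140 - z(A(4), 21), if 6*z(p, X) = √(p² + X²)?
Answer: -140 - √505/6 ≈ -143.75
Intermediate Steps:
A(w) = 2*w
z(p, X) = √(X² + p²)/6 (z(p, X) = √(p² + X²)/6 = √(X² + p²)/6)
-140 - z(A(4), 21) = -140 - √(21² + (2*4)²)/6 = -140 - √(441 + 8²)/6 = -140 - √(441 + 64)/6 = -140 - √505/6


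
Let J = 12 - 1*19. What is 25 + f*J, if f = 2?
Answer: 11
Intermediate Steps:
J = -7 (J = 12 - 19 = -7)
25 + f*J = 25 + 2*(-7) = 25 - 14 = 11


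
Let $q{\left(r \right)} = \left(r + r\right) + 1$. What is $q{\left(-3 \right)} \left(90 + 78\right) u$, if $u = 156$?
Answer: $-131040$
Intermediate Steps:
$q{\left(r \right)} = 1 + 2 r$ ($q{\left(r \right)} = 2 r + 1 = 1 + 2 r$)
$q{\left(-3 \right)} \left(90 + 78\right) u = \left(1 + 2 \left(-3\right)\right) \left(90 + 78\right) 156 = \left(1 - 6\right) 168 \cdot 156 = \left(-5\right) 168 \cdot 156 = \left(-840\right) 156 = -131040$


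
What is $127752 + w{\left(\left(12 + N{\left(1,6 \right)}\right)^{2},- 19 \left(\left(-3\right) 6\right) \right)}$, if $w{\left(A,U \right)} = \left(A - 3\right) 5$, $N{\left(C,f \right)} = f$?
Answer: $129357$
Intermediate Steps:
$w{\left(A,U \right)} = -15 + 5 A$ ($w{\left(A,U \right)} = \left(-3 + A\right) 5 = -15 + 5 A$)
$127752 + w{\left(\left(12 + N{\left(1,6 \right)}\right)^{2},- 19 \left(\left(-3\right) 6\right) \right)} = 127752 - \left(15 - 5 \left(12 + 6\right)^{2}\right) = 127752 - \left(15 - 5 \cdot 18^{2}\right) = 127752 + \left(-15 + 5 \cdot 324\right) = 127752 + \left(-15 + 1620\right) = 127752 + 1605 = 129357$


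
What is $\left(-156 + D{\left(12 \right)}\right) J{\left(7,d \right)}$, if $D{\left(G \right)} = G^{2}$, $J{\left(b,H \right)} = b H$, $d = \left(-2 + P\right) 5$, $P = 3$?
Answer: $-420$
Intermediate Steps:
$d = 5$ ($d = \left(-2 + 3\right) 5 = 1 \cdot 5 = 5$)
$J{\left(b,H \right)} = H b$
$\left(-156 + D{\left(12 \right)}\right) J{\left(7,d \right)} = \left(-156 + 12^{2}\right) 5 \cdot 7 = \left(-156 + 144\right) 35 = \left(-12\right) 35 = -420$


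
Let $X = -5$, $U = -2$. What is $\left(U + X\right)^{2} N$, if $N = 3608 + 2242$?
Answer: $286650$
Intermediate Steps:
$N = 5850$
$\left(U + X\right)^{2} N = \left(-2 - 5\right)^{2} \cdot 5850 = \left(-7\right)^{2} \cdot 5850 = 49 \cdot 5850 = 286650$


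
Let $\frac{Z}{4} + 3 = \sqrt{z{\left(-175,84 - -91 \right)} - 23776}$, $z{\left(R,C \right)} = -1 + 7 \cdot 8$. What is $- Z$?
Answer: $12 - 4 i \sqrt{23721} \approx 12.0 - 616.06 i$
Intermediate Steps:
$z{\left(R,C \right)} = 55$ ($z{\left(R,C \right)} = -1 + 56 = 55$)
$Z = -12 + 4 i \sqrt{23721}$ ($Z = -12 + 4 \sqrt{55 - 23776} = -12 + 4 \sqrt{-23721} = -12 + 4 i \sqrt{23721} \approx -12.0 + 616.06 i$)
$- Z = - (-12 + 4 i \sqrt{23721}) = 12 - 4 i \sqrt{23721}$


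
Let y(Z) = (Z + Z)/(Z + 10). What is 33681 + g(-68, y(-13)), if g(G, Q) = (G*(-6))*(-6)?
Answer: 31233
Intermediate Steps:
y(Z) = 2*Z/(10 + Z) (y(Z) = (2*Z)/(10 + Z) = 2*Z/(10 + Z))
g(G, Q) = 36*G (g(G, Q) = -6*G*(-6) = 36*G)
33681 + g(-68, y(-13)) = 33681 + 36*(-68) = 33681 - 2448 = 31233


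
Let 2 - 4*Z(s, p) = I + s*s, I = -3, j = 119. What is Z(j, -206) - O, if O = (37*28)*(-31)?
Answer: 28577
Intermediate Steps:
Z(s, p) = 5/4 - s**2/4 (Z(s, p) = 1/2 - (-3 + s*s)/4 = 1/2 - (-3 + s**2)/4 = 1/2 + (3/4 - s**2/4) = 5/4 - s**2/4)
O = -32116 (O = 1036*(-31) = -32116)
Z(j, -206) - O = (5/4 - 1/4*119**2) - 1*(-32116) = (5/4 - 1/4*14161) + 32116 = (5/4 - 14161/4) + 32116 = -3539 + 32116 = 28577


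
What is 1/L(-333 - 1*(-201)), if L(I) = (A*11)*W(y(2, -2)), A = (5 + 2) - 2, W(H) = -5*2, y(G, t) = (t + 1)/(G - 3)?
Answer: -1/550 ≈ -0.0018182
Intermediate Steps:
y(G, t) = (1 + t)/(-3 + G)
W(H) = -10
A = 5 (A = 7 - 2 = 5)
L(I) = -550 (L(I) = (5*11)*(-10) = 55*(-10) = -550)
1/L(-333 - 1*(-201)) = 1/(-550) = -1/550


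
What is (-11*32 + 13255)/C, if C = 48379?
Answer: 12903/48379 ≈ 0.26671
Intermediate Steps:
(-11*32 + 13255)/C = (-11*32 + 13255)/48379 = (-352 + 13255)*(1/48379) = 12903*(1/48379) = 12903/48379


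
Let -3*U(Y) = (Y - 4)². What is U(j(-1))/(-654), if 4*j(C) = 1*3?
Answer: 169/31392 ≈ 0.0053835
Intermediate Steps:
j(C) = ¾ (j(C) = (1*3)/4 = (¼)*3 = ¾)
U(Y) = -(-4 + Y)²/3 (U(Y) = -(Y - 4)²/3 = -(-4 + Y)²/3)
U(j(-1))/(-654) = -(-4 + ¾)²/3/(-654) = -(-13/4)²/3*(-1/654) = -⅓*169/16*(-1/654) = -169/48*(-1/654) = 169/31392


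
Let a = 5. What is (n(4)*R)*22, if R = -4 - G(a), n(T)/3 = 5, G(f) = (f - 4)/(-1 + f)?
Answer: -2805/2 ≈ -1402.5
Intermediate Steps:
G(f) = (-4 + f)/(-1 + f)
n(T) = 15 (n(T) = 3*5 = 15)
R = -17/4 (R = -4 - (-4 + 5)/(-1 + 5) = -4 - 1/4 = -17/4 ≈ -4.2500)
(n(4)*R)*22 = (15*(-17/4))*22 = -255/4*22 = -2805/2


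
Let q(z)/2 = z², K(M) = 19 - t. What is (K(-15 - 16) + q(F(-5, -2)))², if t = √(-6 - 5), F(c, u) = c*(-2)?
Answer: (219 - I*√11)² ≈ 47950.0 - 1452.7*I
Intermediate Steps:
F(c, u) = -2*c
t = I*√11 (t = √(-11) = I*√11 ≈ 3.3166*I)
K(M) = 19 - I*√11
q(z) = 2*z²
(K(-15 - 16) + q(F(-5, -2)))² = ((19 - I*√11) + 2*(-2*(-5))²)² = ((19 - I*√11) + 2*10²)² = ((19 - I*√11) + 2*100)² = ((19 - I*√11) + 200)² = (219 - I*√11)²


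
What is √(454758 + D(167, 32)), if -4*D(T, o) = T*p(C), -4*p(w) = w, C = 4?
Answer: √1819199/2 ≈ 674.39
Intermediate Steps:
p(w) = -w/4
D(T, o) = T/4 (D(T, o) = -T*(-¼*4)/4 = -T*(-1)/4 = -(-1)*T/4 = T/4)
√(454758 + D(167, 32)) = √(454758 + (¼)*167) = √(454758 + 167/4) = √(1819199/4) = √1819199/2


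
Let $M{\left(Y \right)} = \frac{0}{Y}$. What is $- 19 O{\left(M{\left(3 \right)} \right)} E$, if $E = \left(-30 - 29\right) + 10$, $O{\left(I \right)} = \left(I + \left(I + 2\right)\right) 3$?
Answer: $5586$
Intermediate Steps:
$M{\left(Y \right)} = 0$
$O{\left(I \right)} = 6 + 6 I$ ($O{\left(I \right)} = \left(I + \left(2 + I\right)\right) 3 = \left(2 + 2 I\right) 3 = 6 + 6 I$)
$E = -49$ ($E = -59 + 10 = -49$)
$- 19 O{\left(M{\left(3 \right)} \right)} E = - 19 \left(6 + 6 \cdot 0\right) \left(-49\right) = - 19 \left(6 + 0\right) \left(-49\right) = \left(-19\right) 6 \left(-49\right) = \left(-114\right) \left(-49\right) = 5586$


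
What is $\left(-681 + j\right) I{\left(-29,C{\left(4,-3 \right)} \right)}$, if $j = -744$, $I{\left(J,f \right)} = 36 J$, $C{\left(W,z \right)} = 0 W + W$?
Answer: $1487700$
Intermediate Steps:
$C{\left(W,z \right)} = W$ ($C{\left(W,z \right)} = 0 + W = W$)
$\left(-681 + j\right) I{\left(-29,C{\left(4,-3 \right)} \right)} = \left(-681 - 744\right) 36 \left(-29\right) = \left(-1425\right) \left(-1044\right) = 1487700$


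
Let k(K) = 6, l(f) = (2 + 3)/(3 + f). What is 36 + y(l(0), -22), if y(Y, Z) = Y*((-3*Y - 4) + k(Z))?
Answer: 31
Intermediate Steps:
l(f) = 5/(3 + f)
y(Y, Z) = Y*(2 - 3*Y) (y(Y, Z) = Y*((-3*Y - 4) + 6) = Y*((-4 - 3*Y) + 6) = Y*(2 - 3*Y))
36 + y(l(0), -22) = 36 + (5/(3 + 0))*(2 - 15/(3 + 0)) = 36 + (5/3)*(2 - 15/3) = 36 + (5*(1/3))*(2 - 15/3) = 36 + 5*(2 - 3*5/3)/3 = 36 + 5*(2 - 5)/3 = 36 + (5/3)*(-3) = 36 - 5 = 31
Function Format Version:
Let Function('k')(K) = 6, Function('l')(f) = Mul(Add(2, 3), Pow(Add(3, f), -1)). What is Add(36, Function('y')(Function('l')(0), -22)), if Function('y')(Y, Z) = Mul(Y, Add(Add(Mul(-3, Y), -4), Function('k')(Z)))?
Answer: 31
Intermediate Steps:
Function('l')(f) = Mul(5, Pow(Add(3, f), -1))
Function('y')(Y, Z) = Mul(Y, Add(2, Mul(-3, Y))) (Function('y')(Y, Z) = Mul(Y, Add(Add(Mul(-3, Y), -4), 6)) = Mul(Y, Add(Add(-4, Mul(-3, Y)), 6)) = Mul(Y, Add(2, Mul(-3, Y))))
Add(36, Function('y')(Function('l')(0), -22)) = Add(36, Mul(Mul(5, Pow(Add(3, 0), -1)), Add(2, Mul(-3, Mul(5, Pow(Add(3, 0), -1)))))) = Add(36, Mul(Mul(5, Pow(3, -1)), Add(2, Mul(-3, Mul(5, Pow(3, -1)))))) = Add(36, Mul(Mul(5, Rational(1, 3)), Add(2, Mul(-3, Mul(5, Rational(1, 3)))))) = Add(36, Mul(Rational(5, 3), Add(2, Mul(-3, Rational(5, 3))))) = Add(36, Mul(Rational(5, 3), Add(2, -5))) = Add(36, Mul(Rational(5, 3), -3)) = Add(36, -5) = 31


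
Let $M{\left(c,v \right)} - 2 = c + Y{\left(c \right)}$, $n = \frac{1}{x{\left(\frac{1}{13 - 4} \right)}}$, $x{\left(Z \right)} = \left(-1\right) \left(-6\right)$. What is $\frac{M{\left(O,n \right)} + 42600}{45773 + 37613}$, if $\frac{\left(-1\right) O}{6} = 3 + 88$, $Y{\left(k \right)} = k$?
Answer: $\frac{20755}{41693} \approx 0.49781$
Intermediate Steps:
$x{\left(Z \right)} = 6$
$O = -546$ ($O = - 6 \left(3 + 88\right) = \left(-6\right) 91 = -546$)
$n = \frac{1}{6} \approx 0.16667$
$M{\left(c,v \right)} = 2 + 2 c$ ($M{\left(c,v \right)} = 2 + \left(c + c\right) = 2 + 2 c$)
$\frac{M{\left(O,n \right)} + 42600}{45773 + 37613} = \frac{\left(2 + 2 \left(-546\right)\right) + 42600}{45773 + 37613} = \frac{\left(2 - 1092\right) + 42600}{83386} = \left(-1090 + 42600\right) \frac{1}{83386} = 41510 \cdot \frac{1}{83386} = \frac{20755}{41693}$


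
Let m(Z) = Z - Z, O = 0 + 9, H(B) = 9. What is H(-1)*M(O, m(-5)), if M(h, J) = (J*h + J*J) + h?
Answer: 81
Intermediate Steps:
O = 9
m(Z) = 0
M(h, J) = h + J**2 + J*h (M(h, J) = (J*h + J**2) + h = (J**2 + J*h) + h = h + J**2 + J*h)
H(-1)*M(O, m(-5)) = 9*(9 + 0**2 + 0*9) = 9*(9 + 0 + 0) = 9*9 = 81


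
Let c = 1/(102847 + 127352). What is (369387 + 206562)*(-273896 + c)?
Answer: -12104640518225849/76733 ≈ -1.5775e+11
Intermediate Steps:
c = 1/230199 ≈ 4.3441e-6
(369387 + 206562)*(-273896 + c) = (369387 + 206562)*(-273896 + 1/230199) = 575949*(-63050585303/230199) = -12104640518225849/76733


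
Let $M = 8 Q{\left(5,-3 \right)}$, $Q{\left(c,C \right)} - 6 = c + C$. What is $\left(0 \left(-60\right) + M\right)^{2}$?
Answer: $4096$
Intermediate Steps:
$Q{\left(c,C \right)} = 6 + C + c$ ($Q{\left(c,C \right)} = 6 + \left(c + C\right) = 6 + \left(C + c\right) = 6 + C + c$)
$M = 64$ ($M = 8 \left(6 - 3 + 5\right) = 8 \cdot 8 = 64$)
$\left(0 \left(-60\right) + M\right)^{2} = \left(0 \left(-60\right) + 64\right)^{2} = \left(0 + 64\right)^{2} = 64^{2} = 4096$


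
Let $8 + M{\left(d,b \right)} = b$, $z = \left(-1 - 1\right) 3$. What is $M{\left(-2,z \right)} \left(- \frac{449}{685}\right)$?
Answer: $\frac{6286}{685} \approx 9.1766$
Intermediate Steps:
$z = -6$ ($z = \left(-2\right) 3 = -6$)
$M{\left(d,b \right)} = -8 + b$
$M{\left(-2,z \right)} \left(- \frac{449}{685}\right) = \left(-8 - 6\right) \left(- \frac{449}{685}\right) = - 14 \left(\left(-449\right) \frac{1}{685}\right) = \left(-14\right) \left(- \frac{449}{685}\right) = \frac{6286}{685}$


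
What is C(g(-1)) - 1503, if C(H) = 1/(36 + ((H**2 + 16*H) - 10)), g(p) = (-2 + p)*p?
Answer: -124748/83 ≈ -1503.0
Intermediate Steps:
g(p) = p*(-2 + p)
C(H) = 1/(26 + H**2 + 16*H) (C(H) = 1/(36 + (-10 + H**2 + 16*H)) = 1/(26 + H**2 + 16*H))
C(g(-1)) - 1503 = 1/(26 + (-(-2 - 1))**2 + 16*(-(-2 - 1))) - 1503 = 1/(26 + (-1*(-3))**2 + 16*(-1*(-3))) - 1503 = 1/(26 + 3**2 + 16*3) - 1503 = 1/(26 + 9 + 48) - 1503 = 1/83 - 1503 = -124748/83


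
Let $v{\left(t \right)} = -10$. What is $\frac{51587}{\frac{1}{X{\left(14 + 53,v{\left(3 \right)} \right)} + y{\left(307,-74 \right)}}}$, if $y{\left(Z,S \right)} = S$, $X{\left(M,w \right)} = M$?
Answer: $-361109$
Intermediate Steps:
$\frac{51587}{\frac{1}{X{\left(14 + 53,v{\left(3 \right)} \right)} + y{\left(307,-74 \right)}}} = \frac{51587}{\frac{1}{\left(14 + 53\right) - 74}} = \frac{51587}{\frac{1}{67 - 74}} = \frac{51587}{\frac{1}{-7}} = \frac{51587}{- \frac{1}{7}} = 51587 \left(-7\right) = -361109$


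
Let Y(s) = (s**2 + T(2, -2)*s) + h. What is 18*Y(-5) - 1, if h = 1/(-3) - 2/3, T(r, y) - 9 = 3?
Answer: -649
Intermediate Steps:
T(r, y) = 12 (T(r, y) = 9 + 3 = 12)
h = -1 (h = 1*(-1/3) - 2*1/3 = -1/3 - 2/3 = -1)
Y(s) = -1 + s**2 + 12*s (Y(s) = (s**2 + 12*s) - 1 = -1 + s**2 + 12*s)
18*Y(-5) - 1 = 18*(-1 + (-5)**2 + 12*(-5)) - 1 = 18*(-1 + 25 - 60) - 1 = 18*(-36) - 1 = -648 - 1 = -649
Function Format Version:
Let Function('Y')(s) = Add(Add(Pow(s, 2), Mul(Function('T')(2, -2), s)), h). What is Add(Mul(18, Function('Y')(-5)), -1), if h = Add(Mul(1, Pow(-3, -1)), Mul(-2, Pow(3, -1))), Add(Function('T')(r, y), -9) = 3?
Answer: -649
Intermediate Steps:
Function('T')(r, y) = 12 (Function('T')(r, y) = Add(9, 3) = 12)
h = -1 (h = Add(Mul(1, Rational(-1, 3)), Mul(-2, Rational(1, 3))) = Add(Rational(-1, 3), Rational(-2, 3)) = -1)
Function('Y')(s) = Add(-1, Pow(s, 2), Mul(12, s)) (Function('Y')(s) = Add(Add(Pow(s, 2), Mul(12, s)), -1) = Add(-1, Pow(s, 2), Mul(12, s)))
Add(Mul(18, Function('Y')(-5)), -1) = Add(Mul(18, Add(-1, Pow(-5, 2), Mul(12, -5))), -1) = Add(Mul(18, Add(-1, 25, -60)), -1) = Add(Mul(18, -36), -1) = Add(-648, -1) = -649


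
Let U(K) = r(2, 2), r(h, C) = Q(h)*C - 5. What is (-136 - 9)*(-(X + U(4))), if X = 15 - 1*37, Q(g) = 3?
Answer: -3045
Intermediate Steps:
X = -22 (X = 15 - 37 = -22)
r(h, C) = -5 + 3*C (r(h, C) = 3*C - 5 = -5 + 3*C)
U(K) = 1 (U(K) = -5 + 3*2 = -5 + 6 = 1)
(-136 - 9)*(-(X + U(4))) = (-136 - 9)*(-(-22 + 1)) = -(-145)*(-21) = -145*21 = -3045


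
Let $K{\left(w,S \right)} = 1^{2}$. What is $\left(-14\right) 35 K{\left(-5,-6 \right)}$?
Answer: $-490$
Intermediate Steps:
$K{\left(w,S \right)} = 1$
$\left(-14\right) 35 K{\left(-5,-6 \right)} = \left(-14\right) 35 \cdot 1 = \left(-490\right) 1 = -490$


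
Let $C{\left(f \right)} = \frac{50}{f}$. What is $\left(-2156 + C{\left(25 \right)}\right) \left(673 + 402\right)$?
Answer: $-2315550$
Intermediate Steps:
$\left(-2156 + C{\left(25 \right)}\right) \left(673 + 402\right) = \left(-2156 + \frac{50}{25}\right) \left(673 + 402\right) = \left(-2156 + 50 \cdot \frac{1}{25}\right) 1075 = \left(-2156 + 2\right) 1075 = \left(-2154\right) 1075 = -2315550$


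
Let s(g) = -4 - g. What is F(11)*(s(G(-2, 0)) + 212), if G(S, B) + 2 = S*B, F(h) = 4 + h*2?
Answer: 5460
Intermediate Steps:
F(h) = 4 + 2*h
G(S, B) = -2 + B*S (G(S, B) = -2 + S*B = -2 + B*S)
F(11)*(s(G(-2, 0)) + 212) = (4 + 2*11)*((-4 - (-2 + 0*(-2))) + 212) = (4 + 22)*((-4 - (-2 + 0)) + 212) = 26*((-4 - 1*(-2)) + 212) = 26*((-4 + 2) + 212) = 26*(-2 + 212) = 26*210 = 5460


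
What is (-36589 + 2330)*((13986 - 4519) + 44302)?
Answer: -1842072171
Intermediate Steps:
(-36589 + 2330)*((13986 - 4519) + 44302) = -34259*(9467 + 44302) = -34259*53769 = -1842072171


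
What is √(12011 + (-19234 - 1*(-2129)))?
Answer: 3*I*√566 ≈ 71.372*I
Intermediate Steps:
√(12011 + (-19234 - 1*(-2129))) = √(12011 + (-19234 + 2129)) = √(12011 - 17105) = √(-5094) = 3*I*√566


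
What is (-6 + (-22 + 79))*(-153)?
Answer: -7803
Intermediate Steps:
(-6 + (-22 + 79))*(-153) = (-6 + 57)*(-153) = 51*(-153) = -7803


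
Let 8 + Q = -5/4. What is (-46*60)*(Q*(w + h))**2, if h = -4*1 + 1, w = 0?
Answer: -4250745/2 ≈ -2.1254e+6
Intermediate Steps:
Q = -37/4 (Q = -8 - 5/4 = -37/4 ≈ -9.2500)
h = -3 (h = -4 + 1 = -3)
(-46*60)*(Q*(w + h))**2 = (-46*60)*(-37*(0 - 3)/4)**2 = -2760*(-37/4*(-3))**2 = -2760*(111/4)**2 = -2760*12321/16 = -4250745/2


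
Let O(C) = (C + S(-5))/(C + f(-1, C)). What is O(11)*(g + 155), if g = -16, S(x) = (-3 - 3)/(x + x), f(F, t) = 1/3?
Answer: 12093/85 ≈ 142.27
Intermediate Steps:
f(F, t) = 1/3
S(x) = -3/x (S(x) = -6*1/(2*x) = -3/x)
O(C) = (3/5 + C)/(1/3 + C) (O(C) = (C - 3/(-5))/(C + 1/3) = (C - 3*(-1/5))/(1/3 + C) = (C + 3/5)/(1/3 + C) = (3/5 + C)/(1/3 + C))
O(11)*(g + 155) = (3*(3 + 5*11)/(5*(1 + 3*11)))*(-16 + 155) = (3*(3 + 55)/(5*(1 + 33)))*139 = ((3/5)*58/34)*139 = ((3/5)*(1/34)*58)*139 = (87/85)*139 = 12093/85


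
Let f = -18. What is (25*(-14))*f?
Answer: 6300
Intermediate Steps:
(25*(-14))*f = (25*(-14))*(-18) = -350*(-18) = 6300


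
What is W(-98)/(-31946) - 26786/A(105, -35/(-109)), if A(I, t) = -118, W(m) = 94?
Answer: 3625824/15973 ≈ 227.00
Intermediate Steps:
W(-98)/(-31946) - 26786/A(105, -35/(-109)) = 94/(-31946) - 26786/(-118) = 94*(-1/31946) - 26786*(-1/118) = -47/15973 + 227 = 3625824/15973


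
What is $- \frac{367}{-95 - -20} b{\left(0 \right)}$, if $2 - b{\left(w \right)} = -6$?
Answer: $\frac{2936}{75} \approx 39.147$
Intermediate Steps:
$b{\left(w \right)} = 8$ ($b{\left(w \right)} = 2 - -6 = 2 + 6 = 8$)
$- \frac{367}{-95 - -20} b{\left(0 \right)} = - \frac{367}{-95 - -20} \cdot 8 = - \frac{367}{-95 + 20} \cdot 8 = - \frac{367}{-75} \cdot 8 = \left(-367\right) \left(- \frac{1}{75}\right) 8 = \frac{367}{75} \cdot 8 = \frac{2936}{75}$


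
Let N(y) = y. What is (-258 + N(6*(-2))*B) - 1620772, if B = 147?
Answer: -1622794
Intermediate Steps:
(-258 + N(6*(-2))*B) - 1620772 = (-258 + (6*(-2))*147) - 1620772 = (-258 - 12*147) - 1620772 = (-258 - 1764) - 1620772 = -2022 - 1620772 = -1622794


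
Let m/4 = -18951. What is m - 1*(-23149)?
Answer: -52655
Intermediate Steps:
m = -75804 (m = 4*(-18951) = -75804)
m - 1*(-23149) = -75804 - 1*(-23149) = -75804 + 23149 = -52655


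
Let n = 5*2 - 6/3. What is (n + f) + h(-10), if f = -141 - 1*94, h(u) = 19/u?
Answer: -2289/10 ≈ -228.90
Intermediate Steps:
f = -235 (f = -141 - 94 = -235)
n = 8 (n = 10 - 6*1/3 = 10 - 2 = 8)
(n + f) + h(-10) = (8 - 235) + 19/(-10) = -227 + 19*(-1/10) = -227 - 19/10 = -2289/10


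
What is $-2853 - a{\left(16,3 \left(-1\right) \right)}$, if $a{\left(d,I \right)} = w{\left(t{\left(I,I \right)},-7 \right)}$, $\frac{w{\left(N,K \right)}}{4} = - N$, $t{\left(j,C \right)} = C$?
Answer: $-2865$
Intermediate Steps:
$w{\left(N,K \right)} = - 4 N$ ($w{\left(N,K \right)} = 4 \left(- N\right) = - 4 N$)
$a{\left(d,I \right)} = - 4 I$
$-2853 - a{\left(16,3 \left(-1\right) \right)} = -2853 - - 4 \cdot 3 \left(-1\right) = -2853 - \left(-4\right) \left(-3\right) = -2853 - 12 = -2865$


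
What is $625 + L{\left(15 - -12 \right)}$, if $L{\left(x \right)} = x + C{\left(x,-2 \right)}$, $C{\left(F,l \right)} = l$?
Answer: $650$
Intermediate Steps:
$L{\left(x \right)} = -2 + x$ ($L{\left(x \right)} = x - 2 = -2 + x$)
$625 + L{\left(15 - -12 \right)} = 625 + \left(-2 + \left(15 - -12\right)\right) = 625 + \left(-2 + \left(15 + 12\right)\right) = 625 + \left(-2 + 27\right) = 625 + 25 = 650$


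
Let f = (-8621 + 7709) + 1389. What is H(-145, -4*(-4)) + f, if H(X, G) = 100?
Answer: 577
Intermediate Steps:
f = 477 (f = -912 + 1389 = 477)
H(-145, -4*(-4)) + f = 100 + 477 = 577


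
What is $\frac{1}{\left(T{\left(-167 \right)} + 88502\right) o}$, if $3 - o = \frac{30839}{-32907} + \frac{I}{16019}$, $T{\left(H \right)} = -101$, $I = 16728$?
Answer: $\frac{175712411}{44935800187648} \approx 3.9103 \cdot 10^{-6}$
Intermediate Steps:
$o = \frac{1524953344}{527137233}$ ($o = 3 - \left(\frac{30839}{-32907} + \frac{16728}{16019}\right) = 3 - \left(30839 \left(- \frac{1}{32907}\right) + 16728 \cdot \frac{1}{16019}\right) = 3 - \left(- \frac{30839}{32907} + \frac{16728}{16019}\right) = 3 - \frac{56458355}{527137233} = \frac{1524953344}{527137233} \approx 2.8929$)
$\frac{1}{\left(T{\left(-167 \right)} + 88502\right) o} = \frac{1}{\left(-101 + 88502\right) \frac{1524953344}{527137233}} = \frac{1}{88401} \cdot \frac{527137233}{1524953344} = \frac{175712411}{44935800187648}$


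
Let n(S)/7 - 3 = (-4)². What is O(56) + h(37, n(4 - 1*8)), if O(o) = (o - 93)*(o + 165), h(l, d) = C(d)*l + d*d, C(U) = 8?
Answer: 9808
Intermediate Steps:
n(S) = 133 (n(S) = 21 + 7*(-4)² = 21 + 7*16 = 21 + 112 = 133)
h(l, d) = d² + 8*l (h(l, d) = 8*l + d*d = 8*l + d² = d² + 8*l)
O(o) = (-93 + o)*(165 + o)
O(56) + h(37, n(4 - 1*8)) = (-15345 + 56² + 72*56) + (133² + 8*37) = (-15345 + 3136 + 4032) + (17689 + 296) = -8177 + 17985 = 9808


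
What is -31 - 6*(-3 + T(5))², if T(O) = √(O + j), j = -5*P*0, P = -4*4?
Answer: -115 + 36*√5 ≈ -34.502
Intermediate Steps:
P = -16
j = 0 (j = -5*(-16)*0 = 80*0 = 0)
T(O) = √O (T(O) = √(O + 0) = √O)
-31 - 6*(-3 + T(5))² = -31 - 6*(-3 + √5)²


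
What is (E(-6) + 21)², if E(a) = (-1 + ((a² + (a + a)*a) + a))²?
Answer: 104489284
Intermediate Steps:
E(a) = (-1 + a + 3*a²)² (E(a) = (-1 + ((a² + (2*a)*a) + a))² = (-1 + ((a² + 2*a²) + a))² = (-1 + (3*a² + a))² = (-1 + (a + 3*a²))² = (-1 + a + 3*a²)²)
(E(-6) + 21)² = ((-1 - 6 + 3*(-6)²)² + 21)² = ((-1 - 6 + 3*36)² + 21)² = ((-1 - 6 + 108)² + 21)² = (101² + 21)² = (10201 + 21)² = 10222² = 104489284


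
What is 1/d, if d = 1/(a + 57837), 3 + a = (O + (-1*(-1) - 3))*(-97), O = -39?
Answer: 61811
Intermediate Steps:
a = 3974 (a = -3 + (-39 + (-1*(-1) - 3))*(-97) = -3 + (-39 + (1 - 3))*(-97) = -3 + (-39 - 2)*(-97) = -3 - 41*(-97) = -3 + 3977 = 3974)
d = 1/61811 (d = 1/(3974 + 57837) = 1/61811 ≈ 1.6178e-5)
1/d = 1/(1/61811) = 61811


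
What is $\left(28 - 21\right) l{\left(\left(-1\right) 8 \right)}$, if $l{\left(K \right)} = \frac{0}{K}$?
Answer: $0$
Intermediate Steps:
$l{\left(K \right)} = 0$
$\left(28 - 21\right) l{\left(\left(-1\right) 8 \right)} = \left(28 - 21\right) 0 = 7 \cdot 0 = 0$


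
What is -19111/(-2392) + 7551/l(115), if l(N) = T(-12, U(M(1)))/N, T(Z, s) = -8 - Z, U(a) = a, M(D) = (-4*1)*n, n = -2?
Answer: 519301381/2392 ≈ 2.1710e+5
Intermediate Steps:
M(D) = 8 (M(D) = -4*1*(-2) = -4*(-2) = 8)
l(N) = 4/N (l(N) = (-8 - 1*(-12))/N = (-8 + 12)/N = 4/N)
-19111/(-2392) + 7551/l(115) = -19111/(-2392) + 7551/((4/115)) = -19111*(-1/2392) + 7551/((4*(1/115))) = 19111/2392 + 7551/(4/115) = 19111/2392 + 7551*(115/4) = 19111/2392 + 868365/4 = 519301381/2392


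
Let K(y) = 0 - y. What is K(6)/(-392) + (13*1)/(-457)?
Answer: -1177/89572 ≈ -0.013140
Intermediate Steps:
K(y) = -y
K(6)/(-392) + (13*1)/(-457) = -1*6/(-392) + (13*1)/(-457) = -6*(-1/392) + 13*(-1/457) = 3/196 - 13/457 = -1177/89572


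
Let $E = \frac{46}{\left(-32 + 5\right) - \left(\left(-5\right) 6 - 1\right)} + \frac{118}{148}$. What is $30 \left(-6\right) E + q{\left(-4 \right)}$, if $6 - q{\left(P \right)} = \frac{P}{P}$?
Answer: $- \frac{81715}{37} \approx -2208.5$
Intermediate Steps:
$q{\left(P \right)} = 5$ ($q{\left(P \right)} = 6 - \frac{P}{P} = 6 - 1 = 5$)
$E = \frac{455}{37}$ ($E = \frac{46}{-27 - \left(-30 - 1\right)} + 118 \cdot \frac{1}{148} = \frac{46}{-27 - -31} + \frac{59}{74} = \frac{46}{-27 + 31} + \frac{59}{74} = \frac{46}{4} + \frac{59}{74} = 46 \cdot \frac{1}{4} + \frac{59}{74} = \frac{23}{2} + \frac{59}{74} = \frac{455}{37} \approx 12.297$)
$30 \left(-6\right) E + q{\left(-4 \right)} = 30 \left(-6\right) \frac{455}{37} + 5 = \left(-180\right) \frac{455}{37} + 5 = - \frac{81900}{37} + 5 = - \frac{81715}{37}$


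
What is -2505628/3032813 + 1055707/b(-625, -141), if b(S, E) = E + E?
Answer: -3202468500887/855253266 ≈ -3744.5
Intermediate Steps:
b(S, E) = 2*E
-2505628/3032813 + 1055707/b(-625, -141) = -2505628/3032813 + 1055707/((2*(-141))) = -2505628*1/3032813 + 1055707/(-282) = -2505628/3032813 + 1055707*(-1/282) = -2505628/3032813 - 1055707/282 = -3202468500887/855253266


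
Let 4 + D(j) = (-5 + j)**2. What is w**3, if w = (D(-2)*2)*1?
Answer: 729000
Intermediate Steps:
D(j) = -4 + (-5 + j)**2
w = 90 (w = ((-4 + (-5 - 2)**2)*2)*1 = ((-4 + (-7)**2)*2)*1 = ((-4 + 49)*2)*1 = (45*2)*1 = 90*1 = 90)
w**3 = 90**3 = 729000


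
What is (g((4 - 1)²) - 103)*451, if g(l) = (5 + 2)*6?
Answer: -27511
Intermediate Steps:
g(l) = 42 (g(l) = 7*6 = 42)
(g((4 - 1)²) - 103)*451 = (42 - 103)*451 = -61*451 = -27511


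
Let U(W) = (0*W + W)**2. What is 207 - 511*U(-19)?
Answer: -184264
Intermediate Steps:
U(W) = W**2 (U(W) = (0 + W)**2 = W**2)
207 - 511*U(-19) = 207 - 511*(-19)**2 = 207 - 511*361 = 207 - 184471 = -184264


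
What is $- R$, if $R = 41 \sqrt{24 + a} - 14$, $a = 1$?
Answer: $-191$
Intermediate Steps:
$R = 191$ ($R = 41 \sqrt{24 + 1} - 14 = 41 \sqrt{25} - 14 = 41 \cdot 5 - 14 = 205 - 14 = 191$)
$- R = \left(-1\right) 191 = -191$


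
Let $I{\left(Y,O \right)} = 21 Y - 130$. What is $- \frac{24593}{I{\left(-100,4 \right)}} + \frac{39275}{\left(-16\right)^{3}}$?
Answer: $\frac{6574839}{4567040} \approx 1.4396$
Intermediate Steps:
$I{\left(Y,O \right)} = -130 + 21 Y$
$- \frac{24593}{I{\left(-100,4 \right)}} + \frac{39275}{\left(-16\right)^{3}} = - \frac{24593}{-130 + 21 \left(-100\right)} + \frac{39275}{\left(-16\right)^{3}} = - \frac{24593}{-130 - 2100} + \frac{39275}{-4096} = - \frac{24593}{-2230} + 39275 \left(- \frac{1}{4096}\right) = \left(-24593\right) \left(- \frac{1}{2230}\right) - \frac{39275}{4096} = \frac{24593}{2230} - \frac{39275}{4096} = \frac{6574839}{4567040}$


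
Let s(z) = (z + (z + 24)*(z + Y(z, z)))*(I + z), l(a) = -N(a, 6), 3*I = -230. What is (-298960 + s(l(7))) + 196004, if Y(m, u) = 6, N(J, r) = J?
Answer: -100948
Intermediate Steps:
I = -230/3 (I = (1/3)*(-230) = -230/3 ≈ -76.667)
l(a) = -a
s(z) = (-230/3 + z)*(z + (6 + z)*(24 + z)) (s(z) = (z + (z + 24)*(z + 6))*(-230/3 + z) = (z + (24 + z)*(6 + z))*(-230/3 + z) = (z + (6 + z)*(24 + z))*(-230/3 + z) = (-230/3 + z)*(z + (6 + z)*(24 + z)))
(-298960 + s(l(7))) + 196004 = (-298960 + (-11040 + (-1*7)**3 - (-6698)*7/3 - 137*(-1*7)**2/3)) + 196004 = (-298960 + (-11040 + (-7)**3 - 6698/3*(-7) - 137/3*(-7)**2)) + 196004 = (-298960 + (-11040 - 343 + 46886/3 - 137/3*49)) + 196004 = (-298960 + (-11040 - 343 + 46886/3 - 6713/3)) + 196004 = (-298960 + 2008) + 196004 = -296952 + 196004 = -100948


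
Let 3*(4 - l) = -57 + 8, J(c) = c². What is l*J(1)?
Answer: 61/3 ≈ 20.333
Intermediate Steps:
l = 61/3 (l = 4 - (-57 + 8)/3 = 4 - ⅓*(-49) = 4 + 49/3 = 61/3 ≈ 20.333)
l*J(1) = (61/3)*1² = (61/3)*1 = 61/3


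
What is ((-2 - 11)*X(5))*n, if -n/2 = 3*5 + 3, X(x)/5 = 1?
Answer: 2340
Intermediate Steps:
X(x) = 5 (X(x) = 5*1 = 5)
n = -36 (n = -2*(3*5 + 3) = -2*(15 + 3) = -2*18 = -36)
((-2 - 11)*X(5))*n = ((-2 - 11)*5)*(-36) = -13*5*(-36) = -65*(-36) = 2340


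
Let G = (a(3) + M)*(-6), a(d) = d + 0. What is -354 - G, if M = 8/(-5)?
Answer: -1728/5 ≈ -345.60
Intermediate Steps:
a(d) = d
M = -8/5 (M = 8*(-⅕) = -8/5 ≈ -1.6000)
G = -42/5 (G = (3 - 8/5)*(-6) = (7/5)*(-6) = -42/5 ≈ -8.4000)
-354 - G = -354 - 1*(-42/5) = -354 + 42/5 = -1728/5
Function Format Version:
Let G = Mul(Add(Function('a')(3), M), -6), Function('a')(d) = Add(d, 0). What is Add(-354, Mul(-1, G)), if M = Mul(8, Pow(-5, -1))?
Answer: Rational(-1728, 5) ≈ -345.60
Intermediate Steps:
Function('a')(d) = d
M = Rational(-8, 5) (M = Mul(8, Rational(-1, 5)) = Rational(-8, 5) ≈ -1.6000)
G = Rational(-42, 5) (G = Mul(Add(3, Rational(-8, 5)), -6) = Mul(Rational(7, 5), -6) = Rational(-42, 5) ≈ -8.4000)
Add(-354, Mul(-1, G)) = Add(-354, Mul(-1, Rational(-42, 5))) = Add(-354, Rational(42, 5)) = Rational(-1728, 5)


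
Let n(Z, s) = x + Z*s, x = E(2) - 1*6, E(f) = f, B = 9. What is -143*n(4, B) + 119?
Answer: -4457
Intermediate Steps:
x = -4 (x = 2 - 1*6 = 2 - 6 = -4)
n(Z, s) = -4 + Z*s
-143*n(4, B) + 119 = -143*(-4 + 4*9) + 119 = -143*(-4 + 36) + 119 = -143*32 + 119 = -4576 + 119 = -4457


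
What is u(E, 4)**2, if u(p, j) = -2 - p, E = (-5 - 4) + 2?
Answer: 25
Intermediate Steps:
E = -7 (E = -9 + 2 = -7)
u(E, 4)**2 = (-2 - 1*(-7))**2 = (-2 + 7)**2 = 5**2 = 25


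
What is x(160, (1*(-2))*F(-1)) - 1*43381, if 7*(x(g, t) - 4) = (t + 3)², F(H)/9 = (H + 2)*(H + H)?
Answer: -302118/7 ≈ -43160.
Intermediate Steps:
F(H) = 18*H*(2 + H) (F(H) = 9*((H + 2)*(H + H)) = 9*((2 + H)*(2*H)) = 9*(2*H*(2 + H)) = 18*H*(2 + H))
x(g, t) = 4 + (3 + t)²/7 (x(g, t) = 4 + (t + 3)²/7 = 4 + (3 + t)²/7)
x(160, (1*(-2))*F(-1)) - 1*43381 = (4 + (3 + (1*(-2))*(18*(-1)*(2 - 1)))²/7) - 1*43381 = (4 + (3 - 36*(-1))²/7) - 43381 = (4 + (3 - 2*(-18))²/7) - 43381 = (4 + (3 + 36)²/7) - 43381 = (4 + (⅐)*39²) - 43381 = (4 + (⅐)*1521) - 43381 = (4 + 1521/7) - 43381 = 1549/7 - 43381 = -302118/7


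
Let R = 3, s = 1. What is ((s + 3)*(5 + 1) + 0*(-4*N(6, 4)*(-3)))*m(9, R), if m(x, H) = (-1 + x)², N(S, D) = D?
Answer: 1536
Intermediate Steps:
((s + 3)*(5 + 1) + 0*(-4*N(6, 4)*(-3)))*m(9, R) = ((1 + 3)*(5 + 1) + 0*(-4*4*(-3)))*(-1 + 9)² = (4*6 + 0*(-16*(-3)))*8² = (24 + 0*48)*64 = (24 + 0)*64 = 24*64 = 1536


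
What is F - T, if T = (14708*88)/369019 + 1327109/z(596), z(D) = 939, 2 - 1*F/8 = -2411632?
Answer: 6684729074262025/346508841 ≈ 1.9292e+7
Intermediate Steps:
F = 19293072 (F = 16 - 8*(-2411632) = 16 + 19293056 = 19293072)
T = 490943787527/346508841 (T = (14708*88)/369019 + 1327109/939 = 1294304*(1/369019) + 1327109*(1/939) = 1294304/369019 + 1327109/939 = 490943787527/346508841 ≈ 1416.8)
F - T = 19293072 - 1*490943787527/346508841 = 19293072 - 490943787527/346508841 = 6684729074262025/346508841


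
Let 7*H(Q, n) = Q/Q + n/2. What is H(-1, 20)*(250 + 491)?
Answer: 8151/7 ≈ 1164.4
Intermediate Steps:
H(Q, n) = ⅐ + n/14 (H(Q, n) = (Q/Q + n/2)/7 = (1 + n*(½))/7 = (1 + n/2)/7 = ⅐ + n/14)
H(-1, 20)*(250 + 491) = (⅐ + (1/14)*20)*(250 + 491) = (⅐ + 10/7)*741 = (11/7)*741 = 8151/7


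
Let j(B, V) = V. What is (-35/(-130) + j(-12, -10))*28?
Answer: -3542/13 ≈ -272.46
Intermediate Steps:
(-35/(-130) + j(-12, -10))*28 = (-35/(-130) - 10)*28 = (-35*(-1/130) - 10)*28 = (7/26 - 10)*28 = -253/26*28 = -3542/13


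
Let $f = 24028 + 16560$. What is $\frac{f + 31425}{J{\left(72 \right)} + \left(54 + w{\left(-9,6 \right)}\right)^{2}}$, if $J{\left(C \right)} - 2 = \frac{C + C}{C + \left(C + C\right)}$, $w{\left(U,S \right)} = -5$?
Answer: $\frac{216039}{7211} \approx 29.96$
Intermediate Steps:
$f = 40588$
$J{\left(C \right)} = \frac{8}{3}$ ($J{\left(C \right)} = 2 + \frac{C + C}{C + \left(C + C\right)} = 2 + \frac{2 C}{C + 2 C} = 2 + \frac{2 C}{3 C} = 2 + 2 C \frac{1}{3 C} = 2 + \frac{2}{3} = \frac{8}{3}$)
$\frac{f + 31425}{J{\left(72 \right)} + \left(54 + w{\left(-9,6 \right)}\right)^{2}} = \frac{40588 + 31425}{\frac{8}{3} + \left(54 - 5\right)^{2}} = \frac{72013}{\frac{8}{3} + 49^{2}} = \frac{72013}{\frac{8}{3} + 2401} = \frac{72013}{\frac{7211}{3}} = 72013 \cdot \frac{3}{7211} = \frac{216039}{7211}$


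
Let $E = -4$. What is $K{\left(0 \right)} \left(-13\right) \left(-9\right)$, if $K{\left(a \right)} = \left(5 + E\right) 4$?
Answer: $468$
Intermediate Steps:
$K{\left(a \right)} = 4$ ($K{\left(a \right)} = \left(5 - 4\right) 4 = 1 \cdot 4 = 4$)
$K{\left(0 \right)} \left(-13\right) \left(-9\right) = 4 \left(-13\right) \left(-9\right) = \left(-52\right) \left(-9\right) = 468$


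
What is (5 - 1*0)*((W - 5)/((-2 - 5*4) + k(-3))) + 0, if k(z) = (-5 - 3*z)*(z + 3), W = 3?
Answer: 5/11 ≈ 0.45455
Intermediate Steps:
k(z) = (-5 - 3*z)*(3 + z)
(5 - 1*0)*((W - 5)/((-2 - 5*4) + k(-3))) + 0 = (5 - 1*0)*((3 - 5)/((-2 - 5*4) + (-15 - 14*(-3) - 3*(-3)²))) + 0 = (5 + 0)*(-2/((-2 - 20) + (-15 + 42 - 3*9))) + 0 = 5*(-2/(-22 + (-15 + 42 - 27))) + 0 = 5*(-2/(-22 + 0)) + 0 = 5*(-2/(-22)) + 0 = 5*(-2*(-1/22)) + 0 = 5*(1/11) + 0 = 5/11 + 0 = 5/11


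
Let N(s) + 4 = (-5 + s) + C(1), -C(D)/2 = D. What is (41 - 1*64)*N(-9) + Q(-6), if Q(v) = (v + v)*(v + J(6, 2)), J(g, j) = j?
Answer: 508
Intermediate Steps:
C(D) = -2*D
N(s) = -11 + s (N(s) = -4 + ((-5 + s) - 2*1) = -4 + ((-5 + s) - 2) = -4 + (-7 + s) = -11 + s)
Q(v) = 2*v*(2 + v) (Q(v) = (v + v)*(v + 2) = (2*v)*(2 + v) = 2*v*(2 + v))
(41 - 1*64)*N(-9) + Q(-6) = (41 - 1*64)*(-11 - 9) + 2*(-6)*(2 - 6) = (41 - 64)*(-20) + 2*(-6)*(-4) = -23*(-20) + 48 = 460 + 48 = 508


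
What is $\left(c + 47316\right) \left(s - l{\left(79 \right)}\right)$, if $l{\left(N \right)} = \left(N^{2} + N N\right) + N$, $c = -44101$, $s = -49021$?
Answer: $-197986130$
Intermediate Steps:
$l{\left(N \right)} = N + 2 N^{2}$ ($l{\left(N \right)} = \left(N^{2} + N^{2}\right) + N = 2 N^{2} + N = N + 2 N^{2}$)
$\left(c + 47316\right) \left(s - l{\left(79 \right)}\right) = \left(-44101 + 47316\right) \left(-49021 - 79 \left(1 + 2 \cdot 79\right)\right) = 3215 \left(-49021 - 79 \left(1 + 158\right)\right) = 3215 \left(-49021 - 79 \cdot 159\right) = 3215 \left(-49021 - 12561\right) = 3215 \left(-61582\right) = -197986130$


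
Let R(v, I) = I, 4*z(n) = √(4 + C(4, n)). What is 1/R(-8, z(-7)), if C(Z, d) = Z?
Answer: √2 ≈ 1.4142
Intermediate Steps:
z(n) = √2/2 (z(n) = √(4 + 4)/4 = √8/4 = (2*√2)/4 = √2/2)
1/R(-8, z(-7)) = 1/(√2/2) = √2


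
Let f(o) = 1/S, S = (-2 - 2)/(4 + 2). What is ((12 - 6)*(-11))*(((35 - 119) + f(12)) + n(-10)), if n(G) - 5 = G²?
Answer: -1287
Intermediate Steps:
S = -⅔ (S = -4/6 = -4*⅙ = -⅔ ≈ -0.66667)
f(o) = -3/2 (f(o) = 1/(-⅔) = -3/2)
n(G) = 5 + G²
((12 - 6)*(-11))*(((35 - 119) + f(12)) + n(-10)) = ((12 - 6)*(-11))*(((35 - 119) - 3/2) + (5 + (-10)²)) = (6*(-11))*((-84 - 3/2) + (5 + 100)) = -66*(-171/2 + 105) = -66*39/2 = -1287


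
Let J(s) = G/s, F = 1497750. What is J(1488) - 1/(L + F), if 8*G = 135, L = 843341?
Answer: 105345127/9289449088 ≈ 0.011340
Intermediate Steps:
G = 135/8 (G = (⅛)*135 = 135/8 ≈ 16.875)
J(s) = 135/(8*s)
J(1488) - 1/(L + F) = (135/8)/1488 - 1/(843341 + 1497750) = (135/8)*(1/1488) - 1/2341091 = 45/3968 - 1*1/2341091 = 45/3968 - 1/2341091 = 105345127/9289449088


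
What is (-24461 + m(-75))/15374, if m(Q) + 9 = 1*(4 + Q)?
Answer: -24541/15374 ≈ -1.5963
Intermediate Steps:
m(Q) = -5 + Q (m(Q) = -9 + 1*(4 + Q) = -9 + (4 + Q) = -5 + Q)
(-24461 + m(-75))/15374 = (-24461 + (-5 - 75))/15374 = (-24461 - 80)*(1/15374) = -24541*1/15374 = -24541/15374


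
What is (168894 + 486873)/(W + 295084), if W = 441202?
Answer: 655767/736286 ≈ 0.89064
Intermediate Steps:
(168894 + 486873)/(W + 295084) = (168894 + 486873)/(441202 + 295084) = 655767/736286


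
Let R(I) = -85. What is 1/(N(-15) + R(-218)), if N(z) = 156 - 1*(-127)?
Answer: 1/198 ≈ 0.0050505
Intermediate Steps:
N(z) = 283 (N(z) = 156 + 127 = 283)
1/(N(-15) + R(-218)) = 1/(283 - 85) = 1/198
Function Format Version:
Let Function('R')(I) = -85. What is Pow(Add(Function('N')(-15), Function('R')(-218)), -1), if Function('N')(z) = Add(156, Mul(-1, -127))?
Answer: Rational(1, 198) ≈ 0.0050505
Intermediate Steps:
Function('N')(z) = 283 (Function('N')(z) = Add(156, 127) = 283)
Pow(Add(Function('N')(-15), Function('R')(-218)), -1) = Pow(Add(283, -85), -1) = Pow(198, -1) = Rational(1, 198)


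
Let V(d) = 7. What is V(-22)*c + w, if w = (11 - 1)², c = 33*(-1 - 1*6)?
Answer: -1517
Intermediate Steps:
c = -231 (c = 33*(-1 - 6) = 33*(-7) = -231)
w = 100 (w = 10² = 100)
V(-22)*c + w = 7*(-231) + 100 = -1617 + 100 = -1517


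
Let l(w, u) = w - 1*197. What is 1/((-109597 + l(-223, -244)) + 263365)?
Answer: 1/153348 ≈ 6.5211e-6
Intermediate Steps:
l(w, u) = -197 + w (l(w, u) = w - 197 = -197 + w)
1/((-109597 + l(-223, -244)) + 263365) = 1/((-109597 + (-197 - 223)) + 263365) = 1/((-109597 - 420) + 263365) = 1/(-110017 + 263365) = 1/153348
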